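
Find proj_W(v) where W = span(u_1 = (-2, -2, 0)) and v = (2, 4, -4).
proj_W(v) = (3, 3, 0)

Set up U = [u_1 | ... | u_1] ∈ R^(3×1). The projector onto W = col(U) is P = U (U^T U)^(-1) U^T.
Compute U^T U =
  [8],
and U^T v = (-12).
Solve U^T U · c = U^T v for the coefficients: c = (-3/2). The projection is proj_W(v) = U c.
Check: (v - proj_W(v)) · u_1 = 0  (should be 0).
Result: proj_W(v) = (3, 3, 0).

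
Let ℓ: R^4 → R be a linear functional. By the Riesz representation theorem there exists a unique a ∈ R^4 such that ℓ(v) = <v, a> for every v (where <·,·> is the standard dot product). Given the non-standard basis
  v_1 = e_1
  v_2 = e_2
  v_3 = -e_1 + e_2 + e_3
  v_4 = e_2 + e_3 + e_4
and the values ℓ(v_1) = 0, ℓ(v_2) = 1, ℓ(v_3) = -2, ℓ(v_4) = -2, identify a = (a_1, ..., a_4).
a = (0, 1, -3, 0)

Write a = (a_1, ..., a_4) in the standard basis. For each basis vector v_i, ℓ(v_i) = <v_i, a> is a linear equation in the a_j's. Collect the n equations into a matrix system V a = ℓ, where row i of V is v_i (expressed in the standard basis). Since V is invertible (lower-triangular with 1s on the diagonal, up to permutation), solve by back-substitution:
  V =
[[1, 0, 0, 0],
 [0, 1, 0, 0],
 [-1, 1, 1, 0],
 [0, 1, 1, 1]]
  V a = (0, 1, -2, -2)
Solving gives a = (0, 1, -3, 0).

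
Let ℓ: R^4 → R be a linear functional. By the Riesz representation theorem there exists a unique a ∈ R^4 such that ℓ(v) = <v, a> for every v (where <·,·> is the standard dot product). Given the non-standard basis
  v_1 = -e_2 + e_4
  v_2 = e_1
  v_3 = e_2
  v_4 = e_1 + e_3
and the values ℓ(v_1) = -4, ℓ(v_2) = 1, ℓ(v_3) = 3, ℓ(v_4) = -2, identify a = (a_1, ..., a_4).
a = (1, 3, -3, -1)

Write a = (a_1, ..., a_4) in the standard basis. For each basis vector v_i, ℓ(v_i) = <v_i, a> is a linear equation in the a_j's. Collect the n equations into a matrix system V a = ℓ, where row i of V is v_i (expressed in the standard basis). Since V is invertible (lower-triangular with 1s on the diagonal, up to permutation), solve by back-substitution:
  V =
[[0, -1, 0, 1],
 [1, 0, 0, 0],
 [0, 1, 0, 0],
 [1, 0, 1, 0]]
  V a = (-4, 1, 3, -2)
Solving gives a = (1, 3, -3, -1).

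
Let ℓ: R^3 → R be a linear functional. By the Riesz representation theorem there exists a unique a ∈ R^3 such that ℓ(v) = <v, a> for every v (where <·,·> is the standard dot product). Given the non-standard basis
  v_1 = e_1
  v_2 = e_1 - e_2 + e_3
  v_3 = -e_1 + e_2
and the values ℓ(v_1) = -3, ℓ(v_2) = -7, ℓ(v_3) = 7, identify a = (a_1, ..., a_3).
a = (-3, 4, 0)

Write a = (a_1, ..., a_3) in the standard basis. For each basis vector v_i, ℓ(v_i) = <v_i, a> is a linear equation in the a_j's. Collect the n equations into a matrix system V a = ℓ, where row i of V is v_i (expressed in the standard basis). Since V is invertible (lower-triangular with 1s on the diagonal, up to permutation), solve by back-substitution:
  V =
[[1, 0, 0],
 [1, -1, 1],
 [-1, 1, 0]]
  V a = (-3, -7, 7)
Solving gives a = (-3, 4, 0).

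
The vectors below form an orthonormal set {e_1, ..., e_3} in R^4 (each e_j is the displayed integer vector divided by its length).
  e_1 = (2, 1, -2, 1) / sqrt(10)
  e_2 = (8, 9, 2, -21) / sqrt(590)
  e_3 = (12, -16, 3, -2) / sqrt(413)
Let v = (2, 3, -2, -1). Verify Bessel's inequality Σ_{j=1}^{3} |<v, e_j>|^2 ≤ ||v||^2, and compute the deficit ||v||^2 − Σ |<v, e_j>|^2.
Σ |<v, e_j>|^2 = 18; ||v||^2 = 18; deficit = 0

Write each e_j = u_j / sqrt(<u_j, u_j>) where u_j is the displayed integer vector. Then <v, e_j> = <v, u_j> / sqrt(<u_j, u_j>), so |<v, e_j>|^2 = <v, u_j>^2 / <u_j, u_j>.
Coefficients: <v, e_1> = 10/sqrt(10), <v, e_2> = 60/sqrt(590), <v, e_3> = -28/sqrt(413).
Square and sum: Σ |<v, e_j>|^2 = 18.
Compute ||v||^2 = v·v = 18.
Deficit = 18 − 18 = 0 ≥ 0, confirming Bessel's inequality. (The deficit equals ||v − Σ <v,e_j> e_j||^2, the squared distance from v to span{e_j}.)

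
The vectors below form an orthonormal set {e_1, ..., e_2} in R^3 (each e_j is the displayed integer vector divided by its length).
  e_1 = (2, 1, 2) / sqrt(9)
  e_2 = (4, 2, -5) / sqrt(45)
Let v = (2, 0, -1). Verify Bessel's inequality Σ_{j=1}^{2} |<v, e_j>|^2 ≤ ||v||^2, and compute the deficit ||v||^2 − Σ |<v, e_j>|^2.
Σ |<v, e_j>|^2 = 21/5; ||v||^2 = 5; deficit = 4/5

Write each e_j = u_j / sqrt(<u_j, u_j>) where u_j is the displayed integer vector. Then <v, e_j> = <v, u_j> / sqrt(<u_j, u_j>), so |<v, e_j>|^2 = <v, u_j>^2 / <u_j, u_j>.
Coefficients: <v, e_1> = 2/sqrt(9), <v, e_2> = 13/sqrt(45).
Square and sum: Σ |<v, e_j>|^2 = 21/5.
Compute ||v||^2 = v·v = 5.
Deficit = 5 − 21/5 = 4/5 ≥ 0, confirming Bessel's inequality. (The deficit equals ||v − Σ <v,e_j> e_j||^2, the squared distance from v to span{e_j}.)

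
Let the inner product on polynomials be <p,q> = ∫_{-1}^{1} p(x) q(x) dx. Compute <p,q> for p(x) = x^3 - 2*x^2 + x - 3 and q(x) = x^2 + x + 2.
<p,q> = -82/5

Expand the product: p(x)·q(x) = x^5 - x^4 + x^3 - 6*x^2 - x - 6.
∫_{-1}^{1} of each monomial x^k gives [2/(k+1) if k even, 0 if k odd]. Integrating term-by-term (or equivalently evaluating the antiderivative F(x) = x^6/6 - x^5/5 + x^4/4 - 2*x^3 - x^2/2 - 6*x at the endpoints):
  F(1) − F(−1) = -497/60 − (487/60) = -82/5.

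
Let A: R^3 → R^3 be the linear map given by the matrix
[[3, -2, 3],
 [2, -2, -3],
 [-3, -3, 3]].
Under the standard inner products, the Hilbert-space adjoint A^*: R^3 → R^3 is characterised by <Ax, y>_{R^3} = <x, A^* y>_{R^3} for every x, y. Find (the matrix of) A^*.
A^* = A^T =
[[3, 2, -3],
 [-2, -2, -3],
 [3, -3, 3]]

For real matrices with standard dot products, the defining identity <Ax, y> = <x, A^* y> gives (Ax)^T y = x^T (A^*) y, i.e. x^T A^T y = x^T (A^*) y. Since this holds for all x, y, we must have A^* = A^T. Therefore
A^* =
[[3, 2, -3],
 [-2, -2, -3],
 [3, -3, 3]].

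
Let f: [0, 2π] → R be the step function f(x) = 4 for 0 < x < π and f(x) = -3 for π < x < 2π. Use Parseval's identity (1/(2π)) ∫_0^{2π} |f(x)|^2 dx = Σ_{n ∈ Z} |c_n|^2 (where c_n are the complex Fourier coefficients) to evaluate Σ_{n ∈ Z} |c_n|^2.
Σ |c_n|^2 = 25/2

Parseval equates the L^2 energy of f (normalised by 1/(2π)) with the ℓ^2 sum of its Fourier coefficients: (1/(2π)) ∫_0^{2π} |f|^2 = Σ |c_n|^2.
Compute the left side: (1/(2π)) [∫_0^π 4^2 dx + ∫_π^{2π} (-3)^2 dx] = (1/(2π)) · (16π + 9π) = (16 + 9)/2 = 25/2.
So Σ_{n ∈ Z} |c_n|^2 = 25/2.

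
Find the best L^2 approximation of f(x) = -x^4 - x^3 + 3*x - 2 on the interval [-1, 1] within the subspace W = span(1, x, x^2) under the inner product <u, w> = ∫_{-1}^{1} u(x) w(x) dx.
g(x) = -6*x^2/7 + 12*x/5 - 67/35

The best approximation g ∈ W is the orthogonal projection of f onto W. Writing g = a_0 + a_1 x + a_2 x^2, the coefficients solve the normal equations G · a = b where
  G_{ij} = <φ_i, φ_j> and b_i = <f, φ_i>, with φ_0 = 1, φ_1 = x, φ_2 = x^2.
G =
  [2, 0, 2/3]
  [0, 2/3, 0]
  [2/3, 0, 2/5],
b = (-22/5, 8/5, -34/21).
Solving gives a_0 = -67/35, a_1 = 12/5, a_2 = -6/7, so
  g(x) = -6*x^2/7 + 12*x/5 - 67/35.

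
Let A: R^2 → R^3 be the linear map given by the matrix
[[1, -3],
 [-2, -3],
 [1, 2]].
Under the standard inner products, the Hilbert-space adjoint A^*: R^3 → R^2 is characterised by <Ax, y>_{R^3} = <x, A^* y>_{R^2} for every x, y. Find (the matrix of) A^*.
A^* = A^T =
[[1, -2, 1],
 [-3, -3, 2]]

For real matrices with standard dot products, the defining identity <Ax, y> = <x, A^* y> gives (Ax)^T y = x^T (A^*) y, i.e. x^T A^T y = x^T (A^*) y. Since this holds for all x, y, we must have A^* = A^T. Therefore
A^* =
[[1, -2, 1],
 [-3, -3, 2]].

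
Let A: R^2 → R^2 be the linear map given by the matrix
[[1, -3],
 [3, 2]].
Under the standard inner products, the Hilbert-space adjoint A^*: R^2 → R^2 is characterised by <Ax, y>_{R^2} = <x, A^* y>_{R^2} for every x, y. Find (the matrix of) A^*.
A^* = A^T =
[[1, 3],
 [-3, 2]]

For real matrices with standard dot products, the defining identity <Ax, y> = <x, A^* y> gives (Ax)^T y = x^T (A^*) y, i.e. x^T A^T y = x^T (A^*) y. Since this holds for all x, y, we must have A^* = A^T. Therefore
A^* =
[[1, 3],
 [-3, 2]].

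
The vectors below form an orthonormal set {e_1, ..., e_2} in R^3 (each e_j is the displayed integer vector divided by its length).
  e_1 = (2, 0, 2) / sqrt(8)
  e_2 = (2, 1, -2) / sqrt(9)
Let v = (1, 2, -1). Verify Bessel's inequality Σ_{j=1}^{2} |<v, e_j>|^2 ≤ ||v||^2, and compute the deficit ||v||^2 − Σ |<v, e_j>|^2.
Σ |<v, e_j>|^2 = 4; ||v||^2 = 6; deficit = 2

Write each e_j = u_j / sqrt(<u_j, u_j>) where u_j is the displayed integer vector. Then <v, e_j> = <v, u_j> / sqrt(<u_j, u_j>), so |<v, e_j>|^2 = <v, u_j>^2 / <u_j, u_j>.
Coefficients: <v, e_1> = 0/sqrt(8), <v, e_2> = 6/sqrt(9).
Square and sum: Σ |<v, e_j>|^2 = 4.
Compute ||v||^2 = v·v = 6.
Deficit = 6 − 4 = 2 ≥ 0, confirming Bessel's inequality. (The deficit equals ||v − Σ <v,e_j> e_j||^2, the squared distance from v to span{e_j}.)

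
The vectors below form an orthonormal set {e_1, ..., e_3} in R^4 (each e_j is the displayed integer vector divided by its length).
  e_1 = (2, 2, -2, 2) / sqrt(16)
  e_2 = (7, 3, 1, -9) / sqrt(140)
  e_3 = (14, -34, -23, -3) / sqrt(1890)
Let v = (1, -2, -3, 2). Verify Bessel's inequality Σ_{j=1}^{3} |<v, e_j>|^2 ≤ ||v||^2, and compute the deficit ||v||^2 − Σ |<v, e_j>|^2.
Σ |<v, e_j>|^2 = 971/54; ||v||^2 = 18; deficit = 1/54

Write each e_j = u_j / sqrt(<u_j, u_j>) where u_j is the displayed integer vector. Then <v, e_j> = <v, u_j> / sqrt(<u_j, u_j>), so |<v, e_j>|^2 = <v, u_j>^2 / <u_j, u_j>.
Coefficients: <v, e_1> = 8/sqrt(16), <v, e_2> = -20/sqrt(140), <v, e_3> = 145/sqrt(1890).
Square and sum: Σ |<v, e_j>|^2 = 971/54.
Compute ||v||^2 = v·v = 18.
Deficit = 18 − 971/54 = 1/54 ≥ 0, confirming Bessel's inequality. (The deficit equals ||v − Σ <v,e_j> e_j||^2, the squared distance from v to span{e_j}.)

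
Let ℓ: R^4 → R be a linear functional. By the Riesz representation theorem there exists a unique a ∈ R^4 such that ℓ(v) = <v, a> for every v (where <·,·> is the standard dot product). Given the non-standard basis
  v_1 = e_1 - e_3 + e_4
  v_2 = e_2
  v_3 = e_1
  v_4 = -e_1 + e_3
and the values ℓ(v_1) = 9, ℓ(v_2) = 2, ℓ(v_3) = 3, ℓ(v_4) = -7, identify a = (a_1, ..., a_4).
a = (3, 2, -4, 2)

Write a = (a_1, ..., a_4) in the standard basis. For each basis vector v_i, ℓ(v_i) = <v_i, a> is a linear equation in the a_j's. Collect the n equations into a matrix system V a = ℓ, where row i of V is v_i (expressed in the standard basis). Since V is invertible (lower-triangular with 1s on the diagonal, up to permutation), solve by back-substitution:
  V =
[[1, 0, -1, 1],
 [0, 1, 0, 0],
 [1, 0, 0, 0],
 [-1, 0, 1, 0]]
  V a = (9, 2, 3, -7)
Solving gives a = (3, 2, -4, 2).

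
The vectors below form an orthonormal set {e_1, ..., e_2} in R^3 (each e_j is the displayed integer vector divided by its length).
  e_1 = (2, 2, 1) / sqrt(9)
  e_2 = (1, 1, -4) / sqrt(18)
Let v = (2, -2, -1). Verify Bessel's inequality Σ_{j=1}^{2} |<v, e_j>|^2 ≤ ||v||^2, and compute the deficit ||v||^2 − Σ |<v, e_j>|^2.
Σ |<v, e_j>|^2 = 1; ||v||^2 = 9; deficit = 8

Write each e_j = u_j / sqrt(<u_j, u_j>) where u_j is the displayed integer vector. Then <v, e_j> = <v, u_j> / sqrt(<u_j, u_j>), so |<v, e_j>|^2 = <v, u_j>^2 / <u_j, u_j>.
Coefficients: <v, e_1> = -1/sqrt(9), <v, e_2> = 4/sqrt(18).
Square and sum: Σ |<v, e_j>|^2 = 1.
Compute ||v||^2 = v·v = 9.
Deficit = 9 − 1 = 8 ≥ 0, confirming Bessel's inequality. (The deficit equals ||v − Σ <v,e_j> e_j||^2, the squared distance from v to span{e_j}.)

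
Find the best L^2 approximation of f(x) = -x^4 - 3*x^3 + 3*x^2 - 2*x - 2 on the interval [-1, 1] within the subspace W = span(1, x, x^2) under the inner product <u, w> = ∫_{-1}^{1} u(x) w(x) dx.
g(x) = 15*x^2/7 - 19*x/5 - 67/35

The best approximation g ∈ W is the orthogonal projection of f onto W. Writing g = a_0 + a_1 x + a_2 x^2, the coefficients solve the normal equations G · a = b where
  G_{ij} = <φ_i, φ_j> and b_i = <f, φ_i>, with φ_0 = 1, φ_1 = x, φ_2 = x^2.
G =
  [2, 0, 2/3]
  [0, 2/3, 0]
  [2/3, 0, 2/5],
b = (-12/5, -38/15, -44/105).
Solving gives a_0 = -67/35, a_1 = -19/5, a_2 = 15/7, so
  g(x) = 15*x^2/7 - 19*x/5 - 67/35.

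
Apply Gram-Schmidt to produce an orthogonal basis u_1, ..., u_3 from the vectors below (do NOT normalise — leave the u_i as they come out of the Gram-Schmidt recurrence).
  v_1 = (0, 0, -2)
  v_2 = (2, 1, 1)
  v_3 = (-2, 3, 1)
Orthogonal basis:
  u_1 = (0, 0, -2)
  u_2 = (2, 1, 0)
  u_3 = (-8/5, 16/5, 0)

Apply the Gram-Schmidt recurrence
  u_1 = v_1
  u_i = v_i − Σ_{j<i} ((v_i · u_j) / (u_j · u_j)) · u_j.

Step by step this gives:
  u_1 = (0, 0, -2)
  u_2 = (2, 1, 0)
  u_3 = (-8/5, 16/5, 0)

Orthogonality check:
  u_2 · u_1 = 0 (should be 0)
  u_3 · u_1 = 0 (should be 0)
  u_3 · u_2 = 0 (should be 0)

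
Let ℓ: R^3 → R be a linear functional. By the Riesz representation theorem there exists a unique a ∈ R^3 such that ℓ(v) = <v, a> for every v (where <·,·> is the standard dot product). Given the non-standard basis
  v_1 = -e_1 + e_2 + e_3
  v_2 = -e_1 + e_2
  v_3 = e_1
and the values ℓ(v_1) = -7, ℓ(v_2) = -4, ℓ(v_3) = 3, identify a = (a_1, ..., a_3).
a = (3, -1, -3)

Write a = (a_1, ..., a_3) in the standard basis. For each basis vector v_i, ℓ(v_i) = <v_i, a> is a linear equation in the a_j's. Collect the n equations into a matrix system V a = ℓ, where row i of V is v_i (expressed in the standard basis). Since V is invertible (lower-triangular with 1s on the diagonal, up to permutation), solve by back-substitution:
  V =
[[-1, 1, 1],
 [-1, 1, 0],
 [1, 0, 0]]
  V a = (-7, -4, 3)
Solving gives a = (3, -1, -3).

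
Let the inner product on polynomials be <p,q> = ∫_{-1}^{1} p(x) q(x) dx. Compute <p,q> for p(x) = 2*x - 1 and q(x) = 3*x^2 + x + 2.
<p,q> = -14/3

Expand the product: p(x)·q(x) = 6*x^3 - x^2 + 3*x - 2.
∫_{-1}^{1} of each monomial x^k gives [2/(k+1) if k even, 0 if k odd]. Integrating term-by-term (or equivalently evaluating the antiderivative F(x) = 3*x^4/2 - x^3/3 + 3*x^2/2 - 2*x at the endpoints):
  F(1) − F(−1) = 2/3 − (16/3) = -14/3.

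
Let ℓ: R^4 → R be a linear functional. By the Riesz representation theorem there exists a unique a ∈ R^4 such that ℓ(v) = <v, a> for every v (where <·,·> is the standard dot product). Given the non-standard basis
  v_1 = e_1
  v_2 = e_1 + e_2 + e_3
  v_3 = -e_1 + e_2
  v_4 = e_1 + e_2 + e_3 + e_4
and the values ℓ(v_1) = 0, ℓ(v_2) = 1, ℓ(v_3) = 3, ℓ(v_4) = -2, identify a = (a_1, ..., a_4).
a = (0, 3, -2, -3)

Write a = (a_1, ..., a_4) in the standard basis. For each basis vector v_i, ℓ(v_i) = <v_i, a> is a linear equation in the a_j's. Collect the n equations into a matrix system V a = ℓ, where row i of V is v_i (expressed in the standard basis). Since V is invertible (lower-triangular with 1s on the diagonal, up to permutation), solve by back-substitution:
  V =
[[1, 0, 0, 0],
 [1, 1, 1, 0],
 [-1, 1, 0, 0],
 [1, 1, 1, 1]]
  V a = (0, 1, 3, -2)
Solving gives a = (0, 3, -2, -3).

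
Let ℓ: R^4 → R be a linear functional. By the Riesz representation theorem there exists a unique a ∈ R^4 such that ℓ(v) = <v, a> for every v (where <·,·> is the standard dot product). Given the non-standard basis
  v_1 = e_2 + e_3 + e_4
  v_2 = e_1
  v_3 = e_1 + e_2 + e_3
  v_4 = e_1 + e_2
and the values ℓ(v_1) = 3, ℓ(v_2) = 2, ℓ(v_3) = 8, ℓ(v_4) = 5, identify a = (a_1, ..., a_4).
a = (2, 3, 3, -3)

Write a = (a_1, ..., a_4) in the standard basis. For each basis vector v_i, ℓ(v_i) = <v_i, a> is a linear equation in the a_j's. Collect the n equations into a matrix system V a = ℓ, where row i of V is v_i (expressed in the standard basis). Since V is invertible (lower-triangular with 1s on the diagonal, up to permutation), solve by back-substitution:
  V =
[[0, 1, 1, 1],
 [1, 0, 0, 0],
 [1, 1, 1, 0],
 [1, 1, 0, 0]]
  V a = (3, 2, 8, 5)
Solving gives a = (2, 3, 3, -3).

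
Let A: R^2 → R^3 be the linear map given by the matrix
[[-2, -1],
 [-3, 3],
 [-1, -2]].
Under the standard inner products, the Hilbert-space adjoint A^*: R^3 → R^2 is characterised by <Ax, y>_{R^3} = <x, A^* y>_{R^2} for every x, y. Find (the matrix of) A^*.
A^* = A^T =
[[-2, -3, -1],
 [-1, 3, -2]]

For real matrices with standard dot products, the defining identity <Ax, y> = <x, A^* y> gives (Ax)^T y = x^T (A^*) y, i.e. x^T A^T y = x^T (A^*) y. Since this holds for all x, y, we must have A^* = A^T. Therefore
A^* =
[[-2, -3, -1],
 [-1, 3, -2]].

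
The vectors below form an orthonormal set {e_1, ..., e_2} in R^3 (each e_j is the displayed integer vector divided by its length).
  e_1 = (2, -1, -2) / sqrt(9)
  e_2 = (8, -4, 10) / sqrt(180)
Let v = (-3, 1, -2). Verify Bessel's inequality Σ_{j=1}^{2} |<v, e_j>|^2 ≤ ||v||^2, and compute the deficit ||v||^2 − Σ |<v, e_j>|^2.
Σ |<v, e_j>|^2 = 69/5; ||v||^2 = 14; deficit = 1/5

Write each e_j = u_j / sqrt(<u_j, u_j>) where u_j is the displayed integer vector. Then <v, e_j> = <v, u_j> / sqrt(<u_j, u_j>), so |<v, e_j>|^2 = <v, u_j>^2 / <u_j, u_j>.
Coefficients: <v, e_1> = -3/sqrt(9), <v, e_2> = -48/sqrt(180).
Square and sum: Σ |<v, e_j>|^2 = 69/5.
Compute ||v||^2 = v·v = 14.
Deficit = 14 − 69/5 = 1/5 ≥ 0, confirming Bessel's inequality. (The deficit equals ||v − Σ <v,e_j> e_j||^2, the squared distance from v to span{e_j}.)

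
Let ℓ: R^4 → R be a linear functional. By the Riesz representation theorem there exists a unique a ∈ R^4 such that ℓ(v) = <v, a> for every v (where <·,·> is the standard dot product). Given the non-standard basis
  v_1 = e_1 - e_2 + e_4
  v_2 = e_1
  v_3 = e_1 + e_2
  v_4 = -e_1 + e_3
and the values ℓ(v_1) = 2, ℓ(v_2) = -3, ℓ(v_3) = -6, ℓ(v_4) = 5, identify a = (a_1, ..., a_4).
a = (-3, -3, 2, 2)

Write a = (a_1, ..., a_4) in the standard basis. For each basis vector v_i, ℓ(v_i) = <v_i, a> is a linear equation in the a_j's. Collect the n equations into a matrix system V a = ℓ, where row i of V is v_i (expressed in the standard basis). Since V is invertible (lower-triangular with 1s on the diagonal, up to permutation), solve by back-substitution:
  V =
[[1, -1, 0, 1],
 [1, 0, 0, 0],
 [1, 1, 0, 0],
 [-1, 0, 1, 0]]
  V a = (2, -3, -6, 5)
Solving gives a = (-3, -3, 2, 2).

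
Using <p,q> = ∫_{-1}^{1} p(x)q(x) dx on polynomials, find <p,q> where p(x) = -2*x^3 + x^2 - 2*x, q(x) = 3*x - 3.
<p,q> = -42/5

Expand the product: p(x)·q(x) = -6*x^4 + 9*x^3 - 9*x^2 + 6*x.
∫_{-1}^{1} of each monomial x^k gives [2/(k+1) if k even, 0 if k odd]. Integrating term-by-term (or equivalently evaluating the antiderivative F(x) = -6*x^5/5 + 9*x^4/4 - 3*x^3 + 3*x^2 at the endpoints):
  F(1) − F(−1) = 21/20 − (189/20) = -42/5.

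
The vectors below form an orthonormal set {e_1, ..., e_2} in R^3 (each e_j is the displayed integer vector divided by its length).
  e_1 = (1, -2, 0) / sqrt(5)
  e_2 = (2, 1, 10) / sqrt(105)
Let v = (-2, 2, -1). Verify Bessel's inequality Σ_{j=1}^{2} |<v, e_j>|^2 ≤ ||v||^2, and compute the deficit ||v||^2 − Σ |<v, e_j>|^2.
Σ |<v, e_j>|^2 = 60/7; ||v||^2 = 9; deficit = 3/7

Write each e_j = u_j / sqrt(<u_j, u_j>) where u_j is the displayed integer vector. Then <v, e_j> = <v, u_j> / sqrt(<u_j, u_j>), so |<v, e_j>|^2 = <v, u_j>^2 / <u_j, u_j>.
Coefficients: <v, e_1> = -6/sqrt(5), <v, e_2> = -12/sqrt(105).
Square and sum: Σ |<v, e_j>|^2 = 60/7.
Compute ||v||^2 = v·v = 9.
Deficit = 9 − 60/7 = 3/7 ≥ 0, confirming Bessel's inequality. (The deficit equals ||v − Σ <v,e_j> e_j||^2, the squared distance from v to span{e_j}.)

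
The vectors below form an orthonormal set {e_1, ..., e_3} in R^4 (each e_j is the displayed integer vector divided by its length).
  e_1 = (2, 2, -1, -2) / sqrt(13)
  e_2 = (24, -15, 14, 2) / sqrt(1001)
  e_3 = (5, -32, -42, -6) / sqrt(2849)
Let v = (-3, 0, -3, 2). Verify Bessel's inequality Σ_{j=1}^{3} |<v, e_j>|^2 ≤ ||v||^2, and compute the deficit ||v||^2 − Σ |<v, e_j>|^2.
Σ |<v, e_j>|^2 = 714/37; ||v||^2 = 22; deficit = 100/37

Write each e_j = u_j / sqrt(<u_j, u_j>) where u_j is the displayed integer vector. Then <v, e_j> = <v, u_j> / sqrt(<u_j, u_j>), so |<v, e_j>|^2 = <v, u_j>^2 / <u_j, u_j>.
Coefficients: <v, e_1> = -7/sqrt(13), <v, e_2> = -110/sqrt(1001), <v, e_3> = 99/sqrt(2849).
Square and sum: Σ |<v, e_j>|^2 = 714/37.
Compute ||v||^2 = v·v = 22.
Deficit = 22 − 714/37 = 100/37 ≥ 0, confirming Bessel's inequality. (The deficit equals ||v − Σ <v,e_j> e_j||^2, the squared distance from v to span{e_j}.)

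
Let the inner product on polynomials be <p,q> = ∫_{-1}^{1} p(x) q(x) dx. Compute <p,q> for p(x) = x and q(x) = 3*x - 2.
<p,q> = 2

Expand the product: p(x)·q(x) = 3*x^2 - 2*x.
∫_{-1}^{1} of each monomial x^k gives [2/(k+1) if k even, 0 if k odd]. Integrating term-by-term (or equivalently evaluating the antiderivative F(x) = x^3 - x^2 at the endpoints):
  F(1) − F(−1) = 0 − (-2) = 2.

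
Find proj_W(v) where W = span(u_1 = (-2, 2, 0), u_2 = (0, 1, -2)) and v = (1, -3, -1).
proj_W(v) = (19/9, -17/9, -4/9)

Set up U = [u_1 | ... | u_2] ∈ R^(3×2). The projector onto W = col(U) is P = U (U^T U)^(-1) U^T.
Compute U^T U =
  [8, 2]
  [2, 5],
and U^T v = (-8, -1).
Solve U^T U · c = U^T v for the coefficients: c = (-19/18, 2/9). The projection is proj_W(v) = U c.
Check: (v - proj_W(v)) · u_1 = 0  (should be 0).
Check: (v - proj_W(v)) · u_2 = 0  (should be 0).
Result: proj_W(v) = (19/9, -17/9, -4/9).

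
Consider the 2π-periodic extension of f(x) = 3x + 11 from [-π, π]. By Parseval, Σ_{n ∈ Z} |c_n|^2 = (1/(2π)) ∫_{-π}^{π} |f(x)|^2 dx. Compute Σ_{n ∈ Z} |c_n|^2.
Σ |c_n|^2 = 3π^2 + 121

Expand and integrate term by term over [-π, π]:
  ∫ (3x)^2 dx = 9·(2π^3/3); ∫ 2·3·(11)·x dx = 0 (odd integrand); ∫ 11^2 dx = 121·2π.
So (1/(2π)) ∫_{-π}^{π} (3x + 11)^2 dx = 9π^2/3 + 121 = 3π^2 + 121.
Parseval ⇒ Σ |c_n|^2 = 3π^2 + 121.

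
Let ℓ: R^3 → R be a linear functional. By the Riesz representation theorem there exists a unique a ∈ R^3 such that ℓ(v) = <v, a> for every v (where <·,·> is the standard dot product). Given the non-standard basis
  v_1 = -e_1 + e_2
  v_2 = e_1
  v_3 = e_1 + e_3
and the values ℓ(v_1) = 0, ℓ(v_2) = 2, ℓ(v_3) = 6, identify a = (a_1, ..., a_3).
a = (2, 2, 4)

Write a = (a_1, ..., a_3) in the standard basis. For each basis vector v_i, ℓ(v_i) = <v_i, a> is a linear equation in the a_j's. Collect the n equations into a matrix system V a = ℓ, where row i of V is v_i (expressed in the standard basis). Since V is invertible (lower-triangular with 1s on the diagonal, up to permutation), solve by back-substitution:
  V =
[[-1, 1, 0],
 [1, 0, 0],
 [1, 0, 1]]
  V a = (0, 2, 6)
Solving gives a = (2, 2, 4).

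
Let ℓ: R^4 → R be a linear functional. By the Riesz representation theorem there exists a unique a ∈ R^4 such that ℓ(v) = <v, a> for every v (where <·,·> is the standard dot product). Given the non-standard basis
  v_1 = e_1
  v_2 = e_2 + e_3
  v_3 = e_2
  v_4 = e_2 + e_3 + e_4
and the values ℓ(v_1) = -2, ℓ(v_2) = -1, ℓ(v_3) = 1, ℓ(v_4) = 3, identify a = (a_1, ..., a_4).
a = (-2, 1, -2, 4)

Write a = (a_1, ..., a_4) in the standard basis. For each basis vector v_i, ℓ(v_i) = <v_i, a> is a linear equation in the a_j's. Collect the n equations into a matrix system V a = ℓ, where row i of V is v_i (expressed in the standard basis). Since V is invertible (lower-triangular with 1s on the diagonal, up to permutation), solve by back-substitution:
  V =
[[1, 0, 0, 0],
 [0, 1, 1, 0],
 [0, 1, 0, 0],
 [0, 1, 1, 1]]
  V a = (-2, -1, 1, 3)
Solving gives a = (-2, 1, -2, 4).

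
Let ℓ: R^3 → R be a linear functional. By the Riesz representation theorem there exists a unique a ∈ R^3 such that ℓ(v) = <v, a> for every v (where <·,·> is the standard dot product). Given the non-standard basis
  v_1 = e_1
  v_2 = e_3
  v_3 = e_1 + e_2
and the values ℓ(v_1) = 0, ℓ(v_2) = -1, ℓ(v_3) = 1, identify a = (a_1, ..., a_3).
a = (0, 1, -1)

Write a = (a_1, ..., a_3) in the standard basis. For each basis vector v_i, ℓ(v_i) = <v_i, a> is a linear equation in the a_j's. Collect the n equations into a matrix system V a = ℓ, where row i of V is v_i (expressed in the standard basis). Since V is invertible (lower-triangular with 1s on the diagonal, up to permutation), solve by back-substitution:
  V =
[[1, 0, 0],
 [0, 0, 1],
 [1, 1, 0]]
  V a = (0, -1, 1)
Solving gives a = (0, 1, -1).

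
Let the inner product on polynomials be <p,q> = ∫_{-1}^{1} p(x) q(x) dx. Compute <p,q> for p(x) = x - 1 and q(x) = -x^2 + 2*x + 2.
<p,q> = -2

Expand the product: p(x)·q(x) = -x^3 + 3*x^2 - 2.
∫_{-1}^{1} of each monomial x^k gives [2/(k+1) if k even, 0 if k odd]. Integrating term-by-term (or equivalently evaluating the antiderivative F(x) = -x^4/4 + x^3 - 2*x at the endpoints):
  F(1) − F(−1) = -5/4 − (3/4) = -2.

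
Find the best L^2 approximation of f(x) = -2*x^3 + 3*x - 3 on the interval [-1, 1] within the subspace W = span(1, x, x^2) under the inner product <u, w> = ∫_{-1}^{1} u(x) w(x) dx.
g(x) = 9*x/5 - 3

The best approximation g ∈ W is the orthogonal projection of f onto W. Writing g = a_0 + a_1 x + a_2 x^2, the coefficients solve the normal equations G · a = b where
  G_{ij} = <φ_i, φ_j> and b_i = <f, φ_i>, with φ_0 = 1, φ_1 = x, φ_2 = x^2.
G =
  [2, 0, 2/3]
  [0, 2/3, 0]
  [2/3, 0, 2/5],
b = (-6, 6/5, -2).
Solving gives a_0 = -3, a_1 = 9/5, a_2 = 0, so
  g(x) = 9*x/5 - 3.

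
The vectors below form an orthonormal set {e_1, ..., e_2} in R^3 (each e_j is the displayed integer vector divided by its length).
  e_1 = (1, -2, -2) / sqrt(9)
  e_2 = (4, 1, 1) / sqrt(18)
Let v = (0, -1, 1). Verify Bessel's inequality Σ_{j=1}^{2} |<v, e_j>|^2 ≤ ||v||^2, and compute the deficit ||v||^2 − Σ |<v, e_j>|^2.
Σ |<v, e_j>|^2 = 0; ||v||^2 = 2; deficit = 2

Write each e_j = u_j / sqrt(<u_j, u_j>) where u_j is the displayed integer vector. Then <v, e_j> = <v, u_j> / sqrt(<u_j, u_j>), so |<v, e_j>|^2 = <v, u_j>^2 / <u_j, u_j>.
Coefficients: <v, e_1> = 0/sqrt(9), <v, e_2> = 0/sqrt(18).
Square and sum: Σ |<v, e_j>|^2 = 0.
Compute ||v||^2 = v·v = 2.
Deficit = 2 − 0 = 2 ≥ 0, confirming Bessel's inequality. (The deficit equals ||v − Σ <v,e_j> e_j||^2, the squared distance from v to span{e_j}.)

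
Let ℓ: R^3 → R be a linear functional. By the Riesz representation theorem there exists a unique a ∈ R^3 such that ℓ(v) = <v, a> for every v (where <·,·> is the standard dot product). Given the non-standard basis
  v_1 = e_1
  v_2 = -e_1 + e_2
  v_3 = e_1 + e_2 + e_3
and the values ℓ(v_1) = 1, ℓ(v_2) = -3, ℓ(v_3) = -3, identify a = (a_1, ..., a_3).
a = (1, -2, -2)

Write a = (a_1, ..., a_3) in the standard basis. For each basis vector v_i, ℓ(v_i) = <v_i, a> is a linear equation in the a_j's. Collect the n equations into a matrix system V a = ℓ, where row i of V is v_i (expressed in the standard basis). Since V is invertible (lower-triangular with 1s on the diagonal, up to permutation), solve by back-substitution:
  V =
[[1, 0, 0],
 [-1, 1, 0],
 [1, 1, 1]]
  V a = (1, -3, -3)
Solving gives a = (1, -2, -2).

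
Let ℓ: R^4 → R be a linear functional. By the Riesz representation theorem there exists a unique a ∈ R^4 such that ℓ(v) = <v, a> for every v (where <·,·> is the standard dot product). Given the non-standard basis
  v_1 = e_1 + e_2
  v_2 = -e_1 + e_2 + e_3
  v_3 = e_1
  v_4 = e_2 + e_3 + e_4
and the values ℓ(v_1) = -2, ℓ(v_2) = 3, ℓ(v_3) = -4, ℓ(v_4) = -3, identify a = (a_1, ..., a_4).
a = (-4, 2, -3, -2)

Write a = (a_1, ..., a_4) in the standard basis. For each basis vector v_i, ℓ(v_i) = <v_i, a> is a linear equation in the a_j's. Collect the n equations into a matrix system V a = ℓ, where row i of V is v_i (expressed in the standard basis). Since V is invertible (lower-triangular with 1s on the diagonal, up to permutation), solve by back-substitution:
  V =
[[1, 1, 0, 0],
 [-1, 1, 1, 0],
 [1, 0, 0, 0],
 [0, 1, 1, 1]]
  V a = (-2, 3, -4, -3)
Solving gives a = (-4, 2, -3, -2).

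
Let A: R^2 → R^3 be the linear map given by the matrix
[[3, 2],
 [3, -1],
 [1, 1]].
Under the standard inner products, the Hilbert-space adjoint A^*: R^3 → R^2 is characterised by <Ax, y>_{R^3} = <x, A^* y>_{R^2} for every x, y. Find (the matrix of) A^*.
A^* = A^T =
[[3, 3, 1],
 [2, -1, 1]]

For real matrices with standard dot products, the defining identity <Ax, y> = <x, A^* y> gives (Ax)^T y = x^T (A^*) y, i.e. x^T A^T y = x^T (A^*) y. Since this holds for all x, y, we must have A^* = A^T. Therefore
A^* =
[[3, 3, 1],
 [2, -1, 1]].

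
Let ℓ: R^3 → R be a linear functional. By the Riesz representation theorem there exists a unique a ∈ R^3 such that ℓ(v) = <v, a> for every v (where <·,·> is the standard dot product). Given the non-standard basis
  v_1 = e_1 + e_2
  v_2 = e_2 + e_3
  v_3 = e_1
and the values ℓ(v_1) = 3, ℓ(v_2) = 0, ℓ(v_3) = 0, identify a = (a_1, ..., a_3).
a = (0, 3, -3)

Write a = (a_1, ..., a_3) in the standard basis. For each basis vector v_i, ℓ(v_i) = <v_i, a> is a linear equation in the a_j's. Collect the n equations into a matrix system V a = ℓ, where row i of V is v_i (expressed in the standard basis). Since V is invertible (lower-triangular with 1s on the diagonal, up to permutation), solve by back-substitution:
  V =
[[1, 1, 0],
 [0, 1, 1],
 [1, 0, 0]]
  V a = (3, 0, 0)
Solving gives a = (0, 3, -3).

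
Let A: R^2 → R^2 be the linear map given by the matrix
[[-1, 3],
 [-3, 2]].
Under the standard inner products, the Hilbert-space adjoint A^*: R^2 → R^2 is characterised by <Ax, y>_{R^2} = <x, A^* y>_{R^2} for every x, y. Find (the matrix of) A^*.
A^* = A^T =
[[-1, -3],
 [3, 2]]

For real matrices with standard dot products, the defining identity <Ax, y> = <x, A^* y> gives (Ax)^T y = x^T (A^*) y, i.e. x^T A^T y = x^T (A^*) y. Since this holds for all x, y, we must have A^* = A^T. Therefore
A^* =
[[-1, -3],
 [3, 2]].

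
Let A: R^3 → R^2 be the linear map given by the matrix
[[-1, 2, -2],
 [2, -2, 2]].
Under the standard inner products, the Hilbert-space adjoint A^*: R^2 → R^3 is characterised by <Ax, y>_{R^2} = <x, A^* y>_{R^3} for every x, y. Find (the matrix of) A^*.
A^* = A^T =
[[-1, 2],
 [2, -2],
 [-2, 2]]

For real matrices with standard dot products, the defining identity <Ax, y> = <x, A^* y> gives (Ax)^T y = x^T (A^*) y, i.e. x^T A^T y = x^T (A^*) y. Since this holds for all x, y, we must have A^* = A^T. Therefore
A^* =
[[-1, 2],
 [2, -2],
 [-2, 2]].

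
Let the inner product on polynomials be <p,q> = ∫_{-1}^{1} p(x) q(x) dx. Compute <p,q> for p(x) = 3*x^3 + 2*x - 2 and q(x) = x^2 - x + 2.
<p,q> = -178/15

Expand the product: p(x)·q(x) = 3*x^5 - 3*x^4 + 8*x^3 - 4*x^2 + 6*x - 4.
∫_{-1}^{1} of each monomial x^k gives [2/(k+1) if k even, 0 if k odd]. Integrating term-by-term (or equivalently evaluating the antiderivative F(x) = x^6/2 - 3*x^5/5 + 2*x^4 - 4*x^3/3 + 3*x^2 - 4*x at the endpoints):
  F(1) − F(−1) = -13/30 − (343/30) = -178/15.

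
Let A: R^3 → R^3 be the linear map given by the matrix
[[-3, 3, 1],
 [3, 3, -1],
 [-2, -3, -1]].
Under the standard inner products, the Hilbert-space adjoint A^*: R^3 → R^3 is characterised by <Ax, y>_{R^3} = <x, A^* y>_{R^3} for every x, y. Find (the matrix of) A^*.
A^* = A^T =
[[-3, 3, -2],
 [3, 3, -3],
 [1, -1, -1]]

For real matrices with standard dot products, the defining identity <Ax, y> = <x, A^* y> gives (Ax)^T y = x^T (A^*) y, i.e. x^T A^T y = x^T (A^*) y. Since this holds for all x, y, we must have A^* = A^T. Therefore
A^* =
[[-3, 3, -2],
 [3, 3, -3],
 [1, -1, -1]].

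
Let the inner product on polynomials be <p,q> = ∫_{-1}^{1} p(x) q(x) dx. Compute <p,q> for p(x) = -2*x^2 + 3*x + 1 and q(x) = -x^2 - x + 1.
<p,q> = -6/5

Expand the product: p(x)·q(x) = 2*x^4 - x^3 - 6*x^2 + 2*x + 1.
∫_{-1}^{1} of each monomial x^k gives [2/(k+1) if k even, 0 if k odd]. Integrating term-by-term (or equivalently evaluating the antiderivative F(x) = 2*x^5/5 - x^4/4 - 2*x^3 + x^2 + x at the endpoints):
  F(1) − F(−1) = 3/20 − (27/20) = -6/5.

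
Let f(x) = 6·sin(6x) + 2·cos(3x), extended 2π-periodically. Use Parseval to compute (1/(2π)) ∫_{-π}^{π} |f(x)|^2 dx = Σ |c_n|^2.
Σ |c_n|^2 = 20

Expand |f|^2 and use orthogonality of {sin(nx), cos(mx)} on [-π, π]:
  ∫_{-π}^{π} sin(nx)^2 dx = π, ∫ cos(mx)^2 dx = π, and cross terms integrate to 0.
So ∫_{-π}^{π} f(x)^2 dx = 6^2 · π + 2^2 · π = (36 + 4)π.
Divide by 2π: (36 + 4)/2 = 20.
By Parseval, this equals Σ |c_n|^2.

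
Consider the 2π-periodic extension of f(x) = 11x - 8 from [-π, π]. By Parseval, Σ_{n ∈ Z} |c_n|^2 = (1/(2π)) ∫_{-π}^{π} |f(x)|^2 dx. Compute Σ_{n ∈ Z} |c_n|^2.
Σ |c_n|^2 = 121π^2/3 + 64

Expand and integrate term by term over [-π, π]:
  ∫ (11x)^2 dx = 121·(2π^3/3); ∫ 2·11·(-8)·x dx = 0 (odd integrand); ∫ (-8)^2 dx = 64·2π.
So (1/(2π)) ∫_{-π}^{π} (11x - 8)^2 dx = 121π^2/3 + 64 = 121π^2/3 + 64.
Parseval ⇒ Σ |c_n|^2 = 121π^2/3 + 64.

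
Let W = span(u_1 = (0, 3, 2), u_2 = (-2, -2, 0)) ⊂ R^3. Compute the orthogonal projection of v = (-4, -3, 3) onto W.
proj_W(v) = (-82/17, -37/17, 30/17)

Set up U = [u_1 | ... | u_2] ∈ R^(3×2). The projector onto W = col(U) is P = U (U^T U)^(-1) U^T.
Compute U^T U =
  [13, -6]
  [-6, 8],
and U^T v = (-3, 14).
Solve U^T U · c = U^T v for the coefficients: c = (15/17, 41/17). The projection is proj_W(v) = U c.
Check: (v - proj_W(v)) · u_1 = 0  (should be 0).
Check: (v - proj_W(v)) · u_2 = 0  (should be 0).
Result: proj_W(v) = (-82/17, -37/17, 30/17).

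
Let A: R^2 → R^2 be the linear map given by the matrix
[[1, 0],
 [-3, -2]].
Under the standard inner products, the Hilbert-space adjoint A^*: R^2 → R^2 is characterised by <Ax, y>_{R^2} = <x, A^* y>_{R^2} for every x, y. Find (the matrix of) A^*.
A^* = A^T =
[[1, -3],
 [0, -2]]

For real matrices with standard dot products, the defining identity <Ax, y> = <x, A^* y> gives (Ax)^T y = x^T (A^*) y, i.e. x^T A^T y = x^T (A^*) y. Since this holds for all x, y, we must have A^* = A^T. Therefore
A^* =
[[1, -3],
 [0, -2]].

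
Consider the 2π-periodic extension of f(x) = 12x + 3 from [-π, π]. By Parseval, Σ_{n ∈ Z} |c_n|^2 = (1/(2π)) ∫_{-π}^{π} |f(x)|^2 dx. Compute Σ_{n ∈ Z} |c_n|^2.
Σ |c_n|^2 = 48π^2 + 9

Expand and integrate term by term over [-π, π]:
  ∫ (12x)^2 dx = 144·(2π^3/3); ∫ 2·12·(3)·x dx = 0 (odd integrand); ∫ 3^2 dx = 9·2π.
So (1/(2π)) ∫_{-π}^{π} (12x + 3)^2 dx = 144π^2/3 + 9 = 48π^2 + 9.
Parseval ⇒ Σ |c_n|^2 = 48π^2 + 9.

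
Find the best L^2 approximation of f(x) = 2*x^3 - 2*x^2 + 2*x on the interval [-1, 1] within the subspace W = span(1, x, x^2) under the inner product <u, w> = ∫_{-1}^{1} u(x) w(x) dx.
g(x) = -2*x^2 + 16*x/5

The best approximation g ∈ W is the orthogonal projection of f onto W. Writing g = a_0 + a_1 x + a_2 x^2, the coefficients solve the normal equations G · a = b where
  G_{ij} = <φ_i, φ_j> and b_i = <f, φ_i>, with φ_0 = 1, φ_1 = x, φ_2 = x^2.
G =
  [2, 0, 2/3]
  [0, 2/3, 0]
  [2/3, 0, 2/5],
b = (-4/3, 32/15, -4/5).
Solving gives a_0 = 0, a_1 = 16/5, a_2 = -2, so
  g(x) = -2*x^2 + 16*x/5.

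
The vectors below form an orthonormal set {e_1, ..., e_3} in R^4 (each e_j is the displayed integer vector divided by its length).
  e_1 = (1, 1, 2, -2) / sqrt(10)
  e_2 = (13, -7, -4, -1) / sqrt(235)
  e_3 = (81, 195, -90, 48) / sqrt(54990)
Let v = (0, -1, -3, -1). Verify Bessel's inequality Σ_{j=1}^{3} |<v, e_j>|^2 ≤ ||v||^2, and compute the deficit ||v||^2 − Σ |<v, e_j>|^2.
Σ |<v, e_j>|^2 = 274/65; ||v||^2 = 11; deficit = 441/65

Write each e_j = u_j / sqrt(<u_j, u_j>) where u_j is the displayed integer vector. Then <v, e_j> = <v, u_j> / sqrt(<u_j, u_j>), so |<v, e_j>|^2 = <v, u_j>^2 / <u_j, u_j>.
Coefficients: <v, e_1> = -5/sqrt(10), <v, e_2> = 20/sqrt(235), <v, e_3> = 27/sqrt(54990).
Square and sum: Σ |<v, e_j>|^2 = 274/65.
Compute ||v||^2 = v·v = 11.
Deficit = 11 − 274/65 = 441/65 ≥ 0, confirming Bessel's inequality. (The deficit equals ||v − Σ <v,e_j> e_j||^2, the squared distance from v to span{e_j}.)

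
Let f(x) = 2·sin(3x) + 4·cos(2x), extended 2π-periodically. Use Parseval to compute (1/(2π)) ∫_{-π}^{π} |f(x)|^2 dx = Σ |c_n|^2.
Σ |c_n|^2 = 10

Expand |f|^2 and use orthogonality of {sin(nx), cos(mx)} on [-π, π]:
  ∫_{-π}^{π} sin(nx)^2 dx = π, ∫ cos(mx)^2 dx = π, and cross terms integrate to 0.
So ∫_{-π}^{π} f(x)^2 dx = 2^2 · π + 4^2 · π = (4 + 16)π.
Divide by 2π: (4 + 16)/2 = 10.
By Parseval, this equals Σ |c_n|^2.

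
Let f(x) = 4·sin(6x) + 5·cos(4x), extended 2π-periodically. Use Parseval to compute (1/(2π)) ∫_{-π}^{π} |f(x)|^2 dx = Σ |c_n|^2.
Σ |c_n|^2 = 41/2

Expand |f|^2 and use orthogonality of {sin(nx), cos(mx)} on [-π, π]:
  ∫_{-π}^{π} sin(nx)^2 dx = π, ∫ cos(mx)^2 dx = π, and cross terms integrate to 0.
So ∫_{-π}^{π} f(x)^2 dx = 4^2 · π + 5^2 · π = (16 + 25)π.
Divide by 2π: (16 + 25)/2 = 41/2.
By Parseval, this equals Σ |c_n|^2.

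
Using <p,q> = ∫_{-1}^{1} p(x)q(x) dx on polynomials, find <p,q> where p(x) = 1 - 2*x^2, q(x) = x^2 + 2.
<p,q> = 6/5

Expand the product: p(x)·q(x) = -2*x^4 - 3*x^2 + 2.
∫_{-1}^{1} of each monomial x^k gives [2/(k+1) if k even, 0 if k odd]. Integrating term-by-term (or equivalently evaluating the antiderivative F(x) = -2*x^5/5 - x^3 + 2*x at the endpoints):
  F(1) − F(−1) = 3/5 − (-3/5) = 6/5.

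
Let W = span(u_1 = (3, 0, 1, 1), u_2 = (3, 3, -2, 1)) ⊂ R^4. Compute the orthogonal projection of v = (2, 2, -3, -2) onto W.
proj_W(v) = (1, 8/3, -7/3, 1/3)

Set up U = [u_1 | ... | u_2] ∈ R^(4×2). The projector onto W = col(U) is P = U (U^T U)^(-1) U^T.
Compute U^T U =
  [11, 8]
  [8, 23],
and U^T v = (1, 16).
Solve U^T U · c = U^T v for the coefficients: c = (-5/9, 8/9). The projection is proj_W(v) = U c.
Check: (v - proj_W(v)) · u_1 = 0  (should be 0).
Check: (v - proj_W(v)) · u_2 = 0  (should be 0).
Result: proj_W(v) = (1, 8/3, -7/3, 1/3).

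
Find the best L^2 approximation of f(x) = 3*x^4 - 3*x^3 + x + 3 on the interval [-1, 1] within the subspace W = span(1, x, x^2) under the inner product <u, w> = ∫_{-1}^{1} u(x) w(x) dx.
g(x) = 18*x^2/7 - 4*x/5 + 96/35

The best approximation g ∈ W is the orthogonal projection of f onto W. Writing g = a_0 + a_1 x + a_2 x^2, the coefficients solve the normal equations G · a = b where
  G_{ij} = <φ_i, φ_j> and b_i = <f, φ_i>, with φ_0 = 1, φ_1 = x, φ_2 = x^2.
G =
  [2, 0, 2/3]
  [0, 2/3, 0]
  [2/3, 0, 2/5],
b = (36/5, -8/15, 20/7).
Solving gives a_0 = 96/35, a_1 = -4/5, a_2 = 18/7, so
  g(x) = 18*x^2/7 - 4*x/5 + 96/35.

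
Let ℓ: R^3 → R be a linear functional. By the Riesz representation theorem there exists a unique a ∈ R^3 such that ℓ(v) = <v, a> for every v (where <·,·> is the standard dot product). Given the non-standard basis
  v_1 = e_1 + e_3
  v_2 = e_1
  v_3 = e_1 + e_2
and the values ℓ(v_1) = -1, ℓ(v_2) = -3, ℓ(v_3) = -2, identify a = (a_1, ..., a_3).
a = (-3, 1, 2)

Write a = (a_1, ..., a_3) in the standard basis. For each basis vector v_i, ℓ(v_i) = <v_i, a> is a linear equation in the a_j's. Collect the n equations into a matrix system V a = ℓ, where row i of V is v_i (expressed in the standard basis). Since V is invertible (lower-triangular with 1s on the diagonal, up to permutation), solve by back-substitution:
  V =
[[1, 0, 1],
 [1, 0, 0],
 [1, 1, 0]]
  V a = (-1, -3, -2)
Solving gives a = (-3, 1, 2).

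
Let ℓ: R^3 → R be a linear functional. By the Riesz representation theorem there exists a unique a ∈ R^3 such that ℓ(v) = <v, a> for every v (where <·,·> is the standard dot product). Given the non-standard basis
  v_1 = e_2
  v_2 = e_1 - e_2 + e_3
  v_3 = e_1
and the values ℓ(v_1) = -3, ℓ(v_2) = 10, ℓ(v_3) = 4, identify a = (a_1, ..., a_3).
a = (4, -3, 3)

Write a = (a_1, ..., a_3) in the standard basis. For each basis vector v_i, ℓ(v_i) = <v_i, a> is a linear equation in the a_j's. Collect the n equations into a matrix system V a = ℓ, where row i of V is v_i (expressed in the standard basis). Since V is invertible (lower-triangular with 1s on the diagonal, up to permutation), solve by back-substitution:
  V =
[[0, 1, 0],
 [1, -1, 1],
 [1, 0, 0]]
  V a = (-3, 10, 4)
Solving gives a = (4, -3, 3).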